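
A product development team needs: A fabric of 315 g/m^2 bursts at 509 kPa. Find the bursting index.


Formula: Bursting Index = Bursting Strength / Fabric GSM
BI = 509 kPa / 315 g/m^2
BI = 1.616 kPa/(g/m^2)

1.616 kPa/(g/m^2)


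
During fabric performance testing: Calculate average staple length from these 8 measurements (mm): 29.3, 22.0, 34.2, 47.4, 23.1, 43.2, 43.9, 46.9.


Formula: Mean = sum of lengths / count
Sum = 29.3 + 22.0 + 34.2 + 47.4 + 23.1 + 43.2 + 43.9 + 46.9
Sum = 290.0 mm
Mean = 290.0 / 8 = 36.25 mm

36.25 mm


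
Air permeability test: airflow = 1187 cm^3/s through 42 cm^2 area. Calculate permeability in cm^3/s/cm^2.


Formula: Air Permeability = Airflow / Test Area
AP = 1187 cm^3/s / 42 cm^2
AP = 28.3 cm^3/s/cm^2

28.3 cm^3/s/cm^2


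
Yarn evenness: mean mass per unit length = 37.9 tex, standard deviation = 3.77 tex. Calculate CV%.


Formula: CV% = (standard deviation / mean) * 100
Step 1: Ratio = 3.77 / 37.9 = 0.099472
Step 2: CV% = 0.099472 * 100 = 9.9472% ≈ 9.9%

9.9%


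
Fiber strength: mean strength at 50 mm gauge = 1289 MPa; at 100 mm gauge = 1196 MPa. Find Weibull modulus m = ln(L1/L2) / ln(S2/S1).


Formula: m = ln(L1/L2) / ln(S2/S1)
Step 1: ln(L1/L2) = ln(50/100) = -0.69315
Step 2: S2/S1 = 1196/1289 = 0.92785
Step 3: ln(S2/S1) = ln(0.92785) = -0.07489
Step 4: m = -0.69315 / -0.07489 = 9.26

9.26 (Weibull m)


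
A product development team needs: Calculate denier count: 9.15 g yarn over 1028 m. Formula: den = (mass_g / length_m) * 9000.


Formula: den = (mass_g / length_m) * 9000
Substituting: den = (9.15 / 1028) * 9000
Intermediate: 9.15 / 1028 = 0.00890078 g/m
den = 0.00890078 * 9000 = 80.1 denier

80.1 denier


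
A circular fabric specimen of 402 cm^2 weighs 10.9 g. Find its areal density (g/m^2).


Formula: GSM = mass_g / area_m2
Step 1: Convert area: 402 cm^2 = 402 / 10000 = 0.0402 m^2
Step 2: GSM = 10.9 g / 0.0402 m^2 = 271.1 g/m^2

271.1 g/m^2


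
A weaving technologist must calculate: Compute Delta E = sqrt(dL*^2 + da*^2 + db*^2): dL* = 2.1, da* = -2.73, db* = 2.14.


Formula: Delta E = sqrt(dL*^2 + da*^2 + db*^2)
Step 1: dL*^2 = 2.1^2 = 4.41
Step 2: da*^2 = (-2.73)^2 = 7.4529
Step 3: db*^2 = 2.14^2 = 4.5796
Step 4: Sum = 4.41 + 7.4529 + 4.5796 = 16.4425
Step 5: Delta E = sqrt(16.4425) = 4.05

4.05 Delta E


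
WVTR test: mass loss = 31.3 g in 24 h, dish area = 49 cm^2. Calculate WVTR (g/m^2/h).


Formula: WVTR = mass_loss / (area * time)
Step 1: Convert area: 49 cm^2 = 0.0049 m^2
Step 2: WVTR = 31.3 g / (0.0049 m^2 * 24 h)
Step 3: WVTR = 31.3 / 0.1176 = 266.2 g/m^2/h

266.2 g/m^2/h


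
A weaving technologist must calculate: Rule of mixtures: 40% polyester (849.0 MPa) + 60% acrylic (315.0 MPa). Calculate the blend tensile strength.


Formula: Blend property = (fraction_A * property_A) + (fraction_B * property_B)
Step 1: Contribution A = 40/100 * 849.0 MPa = 339.6 MPa
Step 2: Contribution B = 60/100 * 315.0 MPa = 189.0 MPa
Step 3: Blend tensile strength = 339.6 + 189.0 = 528.6 MPa

528.6 MPa


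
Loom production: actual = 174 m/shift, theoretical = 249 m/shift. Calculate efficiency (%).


Formula: Efficiency% = (Actual output / Theoretical output) * 100
Efficiency% = (174 / 249) * 100
Efficiency% = 0.698795 * 100 = 69.8795% ≈ 69.9%

69.9%


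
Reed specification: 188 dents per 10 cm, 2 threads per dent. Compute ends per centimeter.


Formula: EPC = (dents per 10 cm * ends per dent) / 10
Step 1: Total ends per 10 cm = 188 * 2 = 376
Step 2: EPC = 376 / 10 = 37.6 ends/cm

37.6 ends/cm


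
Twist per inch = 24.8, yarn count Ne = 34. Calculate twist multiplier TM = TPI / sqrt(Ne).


Formula: TM = TPI / sqrt(Ne)
Step 1: sqrt(Ne) = sqrt(34) = 5.831
Step 2: TM = 24.8 / 5.831 = 4.25

4.25 TM


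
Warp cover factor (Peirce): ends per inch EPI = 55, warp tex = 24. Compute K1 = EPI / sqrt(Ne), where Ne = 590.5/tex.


Formula: K1 = EPI / sqrt(Ne), with Ne = 590.5 / tex_warp
Step 1: Ne = 590.5 / 24 = 24.604
Step 2: sqrt(Ne) = sqrt(24.604) = 4.9602
Step 3: K1 = 55 / 4.9602 = 11.1

11.1


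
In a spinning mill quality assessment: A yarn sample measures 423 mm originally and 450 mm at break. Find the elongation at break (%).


Formula: Elongation (%) = ((L_break - L0) / L0) * 100
Step 1: Extension = 450 - 423 = 27 mm
Step 2: Elongation = (27 / 423) * 100
Step 3: Elongation = 0.06383 * 100 = 6.383% ≈ 6.4%

6.4%


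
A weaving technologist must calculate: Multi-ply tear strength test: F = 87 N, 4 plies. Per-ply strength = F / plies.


Formula: Per-ply strength = Total force / Number of plies
Per-ply = 87 N / 4
Per-ply = 21.75 N

21.75 N


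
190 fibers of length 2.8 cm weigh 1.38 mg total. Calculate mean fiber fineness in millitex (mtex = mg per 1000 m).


Formula: fineness (mtex) = mass (mg) / total length (km) = (mass_mg / total_length_m) * 1000
Step 1: Convert fiber length: 2.8 cm = 0.028 m
Step 2: Total fiber length = 190 * 0.028 = 5.32 m
Step 3: Linear density = 1.38 mg / 5.32 m = 0.2594 mg/m
Step 4: fineness = 0.2594 * 1000 = 259.4 mtex

259.4 mtex


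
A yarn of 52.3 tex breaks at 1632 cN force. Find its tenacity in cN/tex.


Formula: Tenacity = Breaking force / Linear density
Tenacity = 1632 cN / 52.3 tex
Tenacity = 31.20 cN/tex

31.20 cN/tex


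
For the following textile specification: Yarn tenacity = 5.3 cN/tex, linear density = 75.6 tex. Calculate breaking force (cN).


Formula: Breaking force = Tenacity * Linear density
F = 5.3 cN/tex * 75.6 tex
F = 400.68 cN

400.68 cN


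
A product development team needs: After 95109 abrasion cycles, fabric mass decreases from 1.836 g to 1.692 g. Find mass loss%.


Formula: Mass loss% = ((m_before - m_after) / m_before) * 100
Step 1: Mass loss = 1.836 - 1.692 = 0.144 g
Step 2: Ratio = 0.144 / 1.836 = 0.0784314
Step 3: Mass loss% = 0.0784314 * 100 = 7.84314% ≈ 7.84%

7.84%


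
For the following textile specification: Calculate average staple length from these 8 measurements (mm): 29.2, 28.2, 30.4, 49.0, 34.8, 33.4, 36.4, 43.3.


Formula: Mean = sum of lengths / count
Sum = 29.2 + 28.2 + 30.4 + 49.0 + 34.8 + 33.4 + 36.4 + 43.3
Sum = 284.7 mm
Mean = 284.7 / 8 = 35.59 mm

35.59 mm


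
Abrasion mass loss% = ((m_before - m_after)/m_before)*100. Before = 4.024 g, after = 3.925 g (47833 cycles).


Formula: Mass loss% = ((m_before - m_after) / m_before) * 100
Step 1: Mass loss = 4.024 - 3.925 = 0.099 g
Step 2: Ratio = 0.099 / 4.024 = 0.0246024
Step 3: Mass loss% = 0.0246024 * 100 = 2.46024% ≈ 2.46%

2.46%


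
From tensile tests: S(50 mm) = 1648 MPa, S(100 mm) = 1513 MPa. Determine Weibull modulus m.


Formula: m = ln(L1/L2) / ln(S2/S1)
Step 1: ln(L1/L2) = ln(50/100) = -0.69315
Step 2: S2/S1 = 1513/1648 = 0.91808
Step 3: ln(S2/S1) = ln(0.91808) = -0.08547
Step 4: m = -0.69315 / -0.08547 = 8.11

8.11 (Weibull m)


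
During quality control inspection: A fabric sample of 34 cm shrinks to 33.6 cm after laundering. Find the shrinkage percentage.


Formula: Shrinkage% = ((L_before - L_after) / L_before) * 100
Step 1: Shrinkage = 34 - 33.6 = 0.4 cm
Step 2: Shrinkage% = (0.4 / 34) * 100
Step 3: Shrinkage% = 0.011765 * 100 = 1.1765% ≈ 1.2%

1.2%


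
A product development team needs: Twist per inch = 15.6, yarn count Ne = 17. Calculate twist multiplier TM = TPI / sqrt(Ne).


Formula: TM = TPI / sqrt(Ne)
Step 1: sqrt(Ne) = sqrt(17) = 4.1231
Step 2: TM = 15.6 / 4.1231 = 3.78

3.78 TM


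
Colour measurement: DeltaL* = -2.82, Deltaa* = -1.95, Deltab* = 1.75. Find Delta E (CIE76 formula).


Formula: Delta E = sqrt(dL*^2 + da*^2 + db*^2)
Step 1: dL*^2 = (-2.82)^2 = 7.9524
Step 2: da*^2 = (-1.95)^2 = 3.8025
Step 3: db*^2 = 1.75^2 = 3.0625
Step 4: Sum = 7.9524 + 3.8025 + 3.0625 = 14.8174
Step 5: Delta E = sqrt(14.8174) = 3.85

3.85 Delta E


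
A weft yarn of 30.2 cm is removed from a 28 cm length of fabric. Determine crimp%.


Formula: Crimp% = ((L_yarn - L_fabric) / L_fabric) * 100
Step 1: Extension = 30.2 - 28 = 2.2 cm
Step 2: Crimp% = (2.2 / 28) * 100
Step 3: Crimp% = 0.078571 * 100 = 7.8571% ≈ 7.9%

7.9%


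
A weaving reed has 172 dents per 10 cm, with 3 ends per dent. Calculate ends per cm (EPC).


Formula: EPC = (dents per 10 cm * ends per dent) / 10
Step 1: Total ends per 10 cm = 172 * 3 = 516
Step 2: EPC = 516 / 10 = 51.6 ends/cm

51.6 ends/cm


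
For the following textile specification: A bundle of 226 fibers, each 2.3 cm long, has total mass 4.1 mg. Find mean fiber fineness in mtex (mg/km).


Formula: fineness (mtex) = mass (mg) / total length (km) = (mass_mg / total_length_m) * 1000
Step 1: Convert fiber length: 2.3 cm = 0.023 m
Step 2: Total fiber length = 226 * 0.023 = 5.198 m
Step 3: Linear density = 4.1 mg / 5.198 m = 0.7888 mg/m
Step 4: fineness = 0.7888 * 1000 = 788.8 mtex

788.8 mtex


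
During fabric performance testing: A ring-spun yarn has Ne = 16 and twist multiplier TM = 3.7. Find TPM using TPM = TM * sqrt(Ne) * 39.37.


Formula: TPM = TM * sqrt(Ne) * 39.37
Step 1: sqrt(Ne) = sqrt(16) = 4
Step 2: TM * sqrt(Ne) = 3.7 * 4 = 14.8
Step 3: TPM = 14.8 * 39.37 = 583 twists/m

583 twists/m


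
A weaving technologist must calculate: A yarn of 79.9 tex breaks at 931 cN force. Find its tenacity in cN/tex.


Formula: Tenacity = Breaking force / Linear density
Tenacity = 931 cN / 79.9 tex
Tenacity = 11.65 cN/tex

11.65 cN/tex


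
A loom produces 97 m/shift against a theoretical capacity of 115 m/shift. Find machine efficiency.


Formula: Efficiency% = (Actual output / Theoretical output) * 100
Efficiency% = (97 / 115) * 100
Efficiency% = 0.843478 * 100 = 84.3478% ≈ 84.3%

84.3%


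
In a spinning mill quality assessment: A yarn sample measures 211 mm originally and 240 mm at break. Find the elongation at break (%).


Formula: Elongation (%) = ((L_break - L0) / L0) * 100
Step 1: Extension = 240 - 211 = 29 mm
Step 2: Elongation = (29 / 211) * 100
Step 3: Elongation = 0.137441 * 100 = 13.7441% ≈ 13.7%

13.7%


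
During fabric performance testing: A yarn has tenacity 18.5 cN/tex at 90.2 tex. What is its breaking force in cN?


Formula: Breaking force = Tenacity * Linear density
F = 18.5 cN/tex * 90.2 tex
F = 1668.70 cN

1668.70 cN


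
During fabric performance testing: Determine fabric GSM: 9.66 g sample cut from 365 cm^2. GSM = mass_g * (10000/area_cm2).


Formula: GSM = mass_g / area_m2
Step 1: Convert area: 365 cm^2 = 365 / 10000 = 0.0365 m^2
Step 2: GSM = 9.66 g / 0.0365 m^2 = 264.7 g/m^2

264.7 g/m^2


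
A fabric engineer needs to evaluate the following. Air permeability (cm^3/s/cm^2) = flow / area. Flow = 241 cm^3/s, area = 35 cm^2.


Formula: Air Permeability = Airflow / Test Area
AP = 241 cm^3/s / 35 cm^2
AP = 6.9 cm^3/s/cm^2

6.9 cm^3/s/cm^2


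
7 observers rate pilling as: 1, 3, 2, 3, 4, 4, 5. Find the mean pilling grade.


Formula: Mean = sum / count
Sum = 1 + 3 + 2 + 3 + 4 + 4 + 5 = 22
Mean = 22 / 7 = 3.1

3.1


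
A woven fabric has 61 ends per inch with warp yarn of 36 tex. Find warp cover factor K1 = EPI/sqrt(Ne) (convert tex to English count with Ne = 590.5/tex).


Formula: K1 = EPI / sqrt(Ne), with Ne = 590.5 / tex_warp
Step 1: Ne = 590.5 / 36 = 16.403
Step 2: sqrt(Ne) = sqrt(16.403) = 4.0501
Step 3: K1 = 61 / 4.0501 = 15.1

15.1


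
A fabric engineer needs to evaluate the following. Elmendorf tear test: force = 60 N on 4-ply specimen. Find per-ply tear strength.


Formula: Per-ply strength = Total force / Number of plies
Per-ply = 60 N / 4
Per-ply = 15 N

15 N


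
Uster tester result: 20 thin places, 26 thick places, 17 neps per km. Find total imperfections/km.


Formula: Total = thin places + thick places + neps
Total = 20 + 26 + 17
Total = 63 imperfections/km

63 imperfections/km


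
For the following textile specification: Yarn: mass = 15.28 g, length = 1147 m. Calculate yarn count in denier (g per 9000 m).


Formula: den = (mass_g / length_m) * 9000
Substituting: den = (15.28 / 1147) * 9000
Intermediate: 15.28 / 1147 = 0.01332171 g/m
den = 0.01332171 * 9000 = 119.9 denier

119.9 denier


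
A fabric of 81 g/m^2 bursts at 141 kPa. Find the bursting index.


Formula: Bursting Index = Bursting Strength / Fabric GSM
BI = 141 kPa / 81 g/m^2
BI = 1.741 kPa/(g/m^2)

1.741 kPa/(g/m^2)


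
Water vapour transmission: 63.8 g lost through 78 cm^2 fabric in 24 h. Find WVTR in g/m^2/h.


Formula: WVTR = mass_loss / (area * time)
Step 1: Convert area: 78 cm^2 = 0.0078 m^2
Step 2: WVTR = 63.8 g / (0.0078 m^2 * 24 h)
Step 3: WVTR = 63.8 / 0.1872 = 340.8 g/m^2/h

340.8 g/m^2/h


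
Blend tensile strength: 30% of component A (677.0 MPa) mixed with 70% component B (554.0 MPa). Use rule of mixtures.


Formula: Blend property = (fraction_A * property_A) + (fraction_B * property_B)
Step 1: Contribution A = 30/100 * 677.0 MPa = 203.1 MPa
Step 2: Contribution B = 70/100 * 554.0 MPa = 387.8 MPa
Step 3: Blend tensile strength = 203.1 + 387.8 = 590.9 MPa

590.9 MPa


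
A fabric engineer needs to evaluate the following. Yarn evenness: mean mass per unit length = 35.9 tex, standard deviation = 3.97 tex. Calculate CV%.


Formula: CV% = (standard deviation / mean) * 100
Step 1: Ratio = 3.97 / 35.9 = 0.110585
Step 2: CV% = 0.110585 * 100 = 11.0585% ≈ 11.1%

11.1%


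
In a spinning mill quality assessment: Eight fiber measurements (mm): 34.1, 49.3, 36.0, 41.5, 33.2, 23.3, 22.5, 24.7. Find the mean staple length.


Formula: Mean = sum of lengths / count
Sum = 34.1 + 49.3 + 36.0 + 41.5 + 33.2 + 23.3 + 22.5 + 24.7
Sum = 264.6 mm
Mean = 264.6 / 8 = 33.08 mm

33.08 mm


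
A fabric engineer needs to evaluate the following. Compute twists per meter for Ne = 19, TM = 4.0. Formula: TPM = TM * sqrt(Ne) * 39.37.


Formula: TPM = TM * sqrt(Ne) * 39.37
Step 1: sqrt(Ne) = sqrt(19) = 4.3589
Step 2: TM * sqrt(Ne) = 4.0 * 4.3589 = 17.4356
Step 3: TPM = 17.4356 * 39.37 = 686 twists/m

686 twists/m


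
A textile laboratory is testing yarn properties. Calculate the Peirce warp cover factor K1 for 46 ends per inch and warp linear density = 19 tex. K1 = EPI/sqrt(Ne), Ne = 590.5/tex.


Formula: K1 = EPI / sqrt(Ne), with Ne = 590.5 / tex_warp
Step 1: Ne = 590.5 / 19 = 31.079
Step 2: sqrt(Ne) = sqrt(31.079) = 5.5749
Step 3: K1 = 46 / 5.5749 = 8.3

8.3


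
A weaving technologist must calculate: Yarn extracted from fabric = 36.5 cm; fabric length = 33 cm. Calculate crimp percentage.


Formula: Crimp% = ((L_yarn - L_fabric) / L_fabric) * 100
Step 1: Extension = 36.5 - 33 = 3.5 cm
Step 2: Crimp% = (3.5 / 33) * 100
Step 3: Crimp% = 0.106061 * 100 = 10.6061% ≈ 10.6%

10.6%


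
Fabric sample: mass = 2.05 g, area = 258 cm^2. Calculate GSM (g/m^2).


Formula: GSM = mass_g / area_m2
Step 1: Convert area: 258 cm^2 = 258 / 10000 = 0.0258 m^2
Step 2: GSM = 2.05 g / 0.0258 m^2 = 79.5 g/m^2

79.5 g/m^2


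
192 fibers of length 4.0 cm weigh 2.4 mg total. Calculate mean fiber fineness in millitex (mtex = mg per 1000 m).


Formula: fineness (mtex) = mass (mg) / total length (km) = (mass_mg / total_length_m) * 1000
Step 1: Convert fiber length: 4.0 cm = 0.04 m
Step 2: Total fiber length = 192 * 0.04 = 7.68 m
Step 3: Linear density = 2.4 mg / 7.68 m = 0.3125 mg/m
Step 4: fineness = 0.3125 * 1000 = 312.5 mtex

312.5 mtex


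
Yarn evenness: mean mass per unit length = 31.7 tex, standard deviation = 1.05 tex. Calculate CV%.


Formula: CV% = (standard deviation / mean) * 100
Step 1: Ratio = 1.05 / 31.7 = 0.033123
Step 2: CV% = 0.033123 * 100 = 3.3123% ≈ 3.3%

3.3%


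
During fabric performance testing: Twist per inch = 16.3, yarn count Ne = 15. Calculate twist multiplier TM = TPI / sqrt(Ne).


Formula: TM = TPI / sqrt(Ne)
Step 1: sqrt(Ne) = sqrt(15) = 3.873
Step 2: TM = 16.3 / 3.873 = 4.21

4.21 TM


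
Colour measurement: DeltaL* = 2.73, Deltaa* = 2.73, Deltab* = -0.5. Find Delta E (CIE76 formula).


Formula: Delta E = sqrt(dL*^2 + da*^2 + db*^2)
Step 1: dL*^2 = 2.73^2 = 7.4529
Step 2: da*^2 = 2.73^2 = 7.4529
Step 3: db*^2 = (-0.5)^2 = 0.25
Step 4: Sum = 7.4529 + 7.4529 + 0.25 = 15.1558
Step 5: Delta E = sqrt(15.1558) = 3.89

3.89 Delta E


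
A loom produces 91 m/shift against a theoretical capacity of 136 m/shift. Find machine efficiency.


Formula: Efficiency% = (Actual output / Theoretical output) * 100
Efficiency% = (91 / 136) * 100
Efficiency% = 0.669118 * 100 = 66.9118% ≈ 66.9%

66.9%


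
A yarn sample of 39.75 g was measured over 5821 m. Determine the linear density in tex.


Formula: Tex = (mass_g / length_m) * 1000
Substituting: Tex = (39.75 / 5821) * 1000
Intermediate: 39.75 / 5821 = 0.00682872 g/m
Tex = 0.00682872 * 1000 = 6.83 tex

6.83 tex


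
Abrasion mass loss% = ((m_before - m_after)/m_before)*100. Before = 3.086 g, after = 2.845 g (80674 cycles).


Formula: Mass loss% = ((m_before - m_after) / m_before) * 100
Step 1: Mass loss = 3.086 - 2.845 = 0.241 g
Step 2: Ratio = 0.241 / 3.086 = 0.0780946
Step 3: Mass loss% = 0.0780946 * 100 = 7.80946% ≈ 7.81%

7.81%


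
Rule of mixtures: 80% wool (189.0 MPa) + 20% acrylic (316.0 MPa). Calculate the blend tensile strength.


Formula: Blend property = (fraction_A * property_A) + (fraction_B * property_B)
Step 1: Contribution A = 80/100 * 189.0 MPa = 151.2 MPa
Step 2: Contribution B = 20/100 * 316.0 MPa = 63.2 MPa
Step 3: Blend tensile strength = 151.2 + 63.2 = 214.4 MPa

214.4 MPa


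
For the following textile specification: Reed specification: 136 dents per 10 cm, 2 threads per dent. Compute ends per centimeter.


Formula: EPC = (dents per 10 cm * ends per dent) / 10
Step 1: Total ends per 10 cm = 136 * 2 = 272
Step 2: EPC = 272 / 10 = 27.2 ends/cm

27.2 ends/cm


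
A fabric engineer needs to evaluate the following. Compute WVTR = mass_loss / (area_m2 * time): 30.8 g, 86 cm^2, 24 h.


Formula: WVTR = mass_loss / (area * time)
Step 1: Convert area: 86 cm^2 = 0.0086 m^2
Step 2: WVTR = 30.8 g / (0.0086 m^2 * 24 h)
Step 3: WVTR = 30.8 / 0.2064 = 149.2 g/m^2/h

149.2 g/m^2/h


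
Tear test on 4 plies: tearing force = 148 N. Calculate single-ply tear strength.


Formula: Per-ply strength = Total force / Number of plies
Per-ply = 148 N / 4
Per-ply = 37 N

37 N


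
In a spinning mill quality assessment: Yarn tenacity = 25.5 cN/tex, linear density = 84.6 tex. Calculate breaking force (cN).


Formula: Breaking force = Tenacity * Linear density
F = 25.5 cN/tex * 84.6 tex
F = 2157.30 cN

2157.30 cN


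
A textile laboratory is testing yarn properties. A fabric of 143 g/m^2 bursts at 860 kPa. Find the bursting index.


Formula: Bursting Index = Bursting Strength / Fabric GSM
BI = 860 kPa / 143 g/m^2
BI = 6.014 kPa/(g/m^2)

6.014 kPa/(g/m^2)


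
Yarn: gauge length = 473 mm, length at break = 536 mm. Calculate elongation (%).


Formula: Elongation (%) = ((L_break - L0) / L0) * 100
Step 1: Extension = 536 - 473 = 63 mm
Step 2: Elongation = (63 / 473) * 100
Step 3: Elongation = 0.133192 * 100 = 13.3192% ≈ 13.3%

13.3%


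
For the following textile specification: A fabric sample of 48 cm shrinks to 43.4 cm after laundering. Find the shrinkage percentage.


Formula: Shrinkage% = ((L_before - L_after) / L_before) * 100
Step 1: Shrinkage = 48 - 43.4 = 4.6 cm
Step 2: Shrinkage% = (4.6 / 48) * 100
Step 3: Shrinkage% = 0.095833 * 100 = 9.5833% ≈ 9.6%

9.6%


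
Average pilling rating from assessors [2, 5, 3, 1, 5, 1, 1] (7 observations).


Formula: Mean = sum / count
Sum = 2 + 5 + 3 + 1 + 5 + 1 + 1 = 18
Mean = 18 / 7 = 2.6

2.6


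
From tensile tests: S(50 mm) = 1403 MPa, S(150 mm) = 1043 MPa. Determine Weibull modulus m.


Formula: m = ln(L1/L2) / ln(S2/S1)
Step 1: ln(L1/L2) = ln(50/150) = -1.09861
Step 2: S2/S1 = 1043/1403 = 0.74341
Step 3: ln(S2/S1) = ln(0.74341) = -0.29651
Step 4: m = -1.09861 / -0.29651 = 3.71

3.71 (Weibull m)


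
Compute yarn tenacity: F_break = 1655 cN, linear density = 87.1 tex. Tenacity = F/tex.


Formula: Tenacity = Breaking force / Linear density
Tenacity = 1655 cN / 87.1 tex
Tenacity = 19.00 cN/tex

19.00 cN/tex


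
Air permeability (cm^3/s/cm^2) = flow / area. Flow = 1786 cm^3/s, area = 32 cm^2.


Formula: Air Permeability = Airflow / Test Area
AP = 1786 cm^3/s / 32 cm^2
AP = 55.8 cm^3/s/cm^2

55.8 cm^3/s/cm^2


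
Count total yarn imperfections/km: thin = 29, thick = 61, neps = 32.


Formula: Total = thin places + thick places + neps
Total = 29 + 61 + 32
Total = 122 imperfections/km

122 imperfections/km


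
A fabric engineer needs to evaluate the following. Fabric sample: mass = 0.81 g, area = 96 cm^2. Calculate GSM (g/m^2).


Formula: GSM = mass_g / area_m2
Step 1: Convert area: 96 cm^2 = 96 / 10000 = 0.0096 m^2
Step 2: GSM = 0.81 g / 0.0096 m^2 = 84.4 g/m^2

84.4 g/m^2


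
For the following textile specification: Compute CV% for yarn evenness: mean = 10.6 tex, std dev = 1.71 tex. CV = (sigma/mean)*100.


Formula: CV% = (standard deviation / mean) * 100
Step 1: Ratio = 1.71 / 10.6 = 0.161321
Step 2: CV% = 0.161321 * 100 = 16.1321% ≈ 16.1%

16.1%


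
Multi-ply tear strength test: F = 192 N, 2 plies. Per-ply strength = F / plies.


Formula: Per-ply strength = Total force / Number of plies
Per-ply = 192 N / 2
Per-ply = 96 N

96 N


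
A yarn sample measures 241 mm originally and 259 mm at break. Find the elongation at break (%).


Formula: Elongation (%) = ((L_break - L0) / L0) * 100
Step 1: Extension = 259 - 241 = 18 mm
Step 2: Elongation = (18 / 241) * 100
Step 3: Elongation = 0.074689 * 100 = 7.4689% ≈ 7.5%

7.5%


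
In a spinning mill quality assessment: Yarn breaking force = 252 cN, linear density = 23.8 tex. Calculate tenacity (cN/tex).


Formula: Tenacity = Breaking force / Linear density
Tenacity = 252 cN / 23.8 tex
Tenacity = 10.59 cN/tex

10.59 cN/tex


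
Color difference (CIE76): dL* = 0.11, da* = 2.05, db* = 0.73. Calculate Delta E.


Formula: Delta E = sqrt(dL*^2 + da*^2 + db*^2)
Step 1: dL*^2 = 0.11^2 = 0.0121
Step 2: da*^2 = 2.05^2 = 4.2025
Step 3: db*^2 = 0.73^2 = 0.5329
Step 4: Sum = 0.0121 + 4.2025 + 0.5329 = 4.7475
Step 5: Delta E = sqrt(4.7475) = 2.18

2.18 Delta E


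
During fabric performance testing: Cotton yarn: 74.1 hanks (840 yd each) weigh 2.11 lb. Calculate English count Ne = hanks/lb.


Formula: Ne = hanks / mass_lb
Substituting: Ne = 74.1 / 2.11
Ne = 35.1

35.1 Ne


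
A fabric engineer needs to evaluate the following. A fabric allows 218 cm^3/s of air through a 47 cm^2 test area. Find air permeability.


Formula: Air Permeability = Airflow / Test Area
AP = 218 cm^3/s / 47 cm^2
AP = 4.6 cm^3/s/cm^2

4.6 cm^3/s/cm^2


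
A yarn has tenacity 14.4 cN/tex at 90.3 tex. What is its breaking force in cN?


Formula: Breaking force = Tenacity * Linear density
F = 14.4 cN/tex * 90.3 tex
F = 1300.32 cN

1300.32 cN


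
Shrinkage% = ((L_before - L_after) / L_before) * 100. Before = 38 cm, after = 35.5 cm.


Formula: Shrinkage% = ((L_before - L_after) / L_before) * 100
Step 1: Shrinkage = 38 - 35.5 = 2.5 cm
Step 2: Shrinkage% = (2.5 / 38) * 100
Step 3: Shrinkage% = 0.065789 * 100 = 6.5789% ≈ 6.6%

6.6%


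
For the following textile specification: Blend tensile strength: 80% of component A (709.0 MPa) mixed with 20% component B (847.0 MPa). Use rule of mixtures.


Formula: Blend property = (fraction_A * property_A) + (fraction_B * property_B)
Step 1: Contribution A = 80/100 * 709.0 MPa = 567.2 MPa
Step 2: Contribution B = 20/100 * 847.0 MPa = 169.4 MPa
Step 3: Blend tensile strength = 567.2 + 169.4 = 736.6 MPa

736.6 MPa


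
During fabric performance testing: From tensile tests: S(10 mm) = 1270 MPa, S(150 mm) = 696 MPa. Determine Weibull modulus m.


Formula: m = ln(L1/L2) / ln(S2/S1)
Step 1: ln(L1/L2) = ln(10/150) = -2.70805
Step 2: S2/S1 = 696/1270 = 0.54803
Step 3: ln(S2/S1) = ln(0.54803) = -0.60143
Step 4: m = -2.70805 / -0.60143 = 4.50

4.50 (Weibull m)


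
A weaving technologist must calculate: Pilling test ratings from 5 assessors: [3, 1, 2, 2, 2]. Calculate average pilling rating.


Formula: Mean = sum / count
Sum = 3 + 1 + 2 + 2 + 2 = 10
Mean = 10 / 5 = 2.0

2.0


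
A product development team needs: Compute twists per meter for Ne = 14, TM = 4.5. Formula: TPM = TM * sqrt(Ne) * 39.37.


Formula: TPM = TM * sqrt(Ne) * 39.37
Step 1: sqrt(Ne) = sqrt(14) = 3.7417
Step 2: TM * sqrt(Ne) = 4.5 * 3.7417 = 16.8377
Step 3: TPM = 16.8377 * 39.37 = 663 twists/m

663 twists/m


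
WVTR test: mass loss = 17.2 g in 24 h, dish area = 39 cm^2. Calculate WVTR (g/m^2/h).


Formula: WVTR = mass_loss / (area * time)
Step 1: Convert area: 39 cm^2 = 0.0039 m^2
Step 2: WVTR = 17.2 g / (0.0039 m^2 * 24 h)
Step 3: WVTR = 17.2 / 0.0936 = 183.8 g/m^2/h

183.8 g/m^2/h


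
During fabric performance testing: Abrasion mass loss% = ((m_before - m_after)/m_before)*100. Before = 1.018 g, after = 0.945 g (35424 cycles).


Formula: Mass loss% = ((m_before - m_after) / m_before) * 100
Step 1: Mass loss = 1.018 - 0.945 = 0.073 g
Step 2: Ratio = 0.073 / 1.018 = 0.0717092
Step 3: Mass loss% = 0.0717092 * 100 = 7.17092% ≈ 7.17%

7.17%


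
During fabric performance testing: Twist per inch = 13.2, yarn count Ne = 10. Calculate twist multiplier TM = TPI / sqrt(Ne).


Formula: TM = TPI / sqrt(Ne)
Step 1: sqrt(Ne) = sqrt(10) = 3.1623
Step 2: TM = 13.2 / 3.1623 = 4.17

4.17 TM


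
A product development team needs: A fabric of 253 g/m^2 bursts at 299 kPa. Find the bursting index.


Formula: Bursting Index = Bursting Strength / Fabric GSM
BI = 299 kPa / 253 g/m^2
BI = 1.182 kPa/(g/m^2)

1.182 kPa/(g/m^2)


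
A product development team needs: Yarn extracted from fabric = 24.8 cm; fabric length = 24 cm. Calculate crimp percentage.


Formula: Crimp% = ((L_yarn - L_fabric) / L_fabric) * 100
Step 1: Extension = 24.8 - 24 = 0.8 cm
Step 2: Crimp% = (0.8 / 24) * 100
Step 3: Crimp% = 0.033333 * 100 = 3.3333% ≈ 3.3%

3.3%


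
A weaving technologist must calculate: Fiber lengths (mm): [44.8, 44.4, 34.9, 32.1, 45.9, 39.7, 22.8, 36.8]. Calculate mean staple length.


Formula: Mean = sum of lengths / count
Sum = 44.8 + 44.4 + 34.9 + 32.1 + 45.9 + 39.7 + 22.8 + 36.8
Sum = 301.4 mm
Mean = 301.4 / 8 = 37.68 mm

37.68 mm


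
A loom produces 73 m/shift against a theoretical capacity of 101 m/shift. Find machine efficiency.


Formula: Efficiency% = (Actual output / Theoretical output) * 100
Efficiency% = (73 / 101) * 100
Efficiency% = 0.722772 * 100 = 72.2772% ≈ 72.3%

72.3%


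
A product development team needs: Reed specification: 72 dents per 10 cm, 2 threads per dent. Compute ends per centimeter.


Formula: EPC = (dents per 10 cm * ends per dent) / 10
Step 1: Total ends per 10 cm = 72 * 2 = 144
Step 2: EPC = 144 / 10 = 14.4 ends/cm

14.4 ends/cm


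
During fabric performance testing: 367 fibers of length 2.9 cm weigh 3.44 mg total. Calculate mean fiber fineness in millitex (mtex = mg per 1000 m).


Formula: fineness (mtex) = mass (mg) / total length (km) = (mass_mg / total_length_m) * 1000
Step 1: Convert fiber length: 2.9 cm = 0.029 m
Step 2: Total fiber length = 367 * 0.029 = 10.643 m
Step 3: Linear density = 3.44 mg / 10.643 m = 0.3232 mg/m
Step 4: fineness = 0.3232 * 1000 = 323.2 mtex

323.2 mtex


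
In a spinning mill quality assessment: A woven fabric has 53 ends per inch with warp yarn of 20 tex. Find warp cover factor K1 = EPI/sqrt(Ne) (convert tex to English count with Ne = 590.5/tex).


Formula: K1 = EPI / sqrt(Ne), with Ne = 590.5 / tex_warp
Step 1: Ne = 590.5 / 20 = 29.525
Step 2: sqrt(Ne) = sqrt(29.525) = 5.4337
Step 3: K1 = 53 / 5.4337 = 9.8

9.8


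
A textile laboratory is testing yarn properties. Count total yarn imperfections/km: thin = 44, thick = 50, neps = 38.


Formula: Total = thin places + thick places + neps
Total = 44 + 50 + 38
Total = 132 imperfections/km

132 imperfections/km


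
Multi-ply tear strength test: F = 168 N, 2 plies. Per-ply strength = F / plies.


Formula: Per-ply strength = Total force / Number of plies
Per-ply = 168 N / 2
Per-ply = 84 N

84 N


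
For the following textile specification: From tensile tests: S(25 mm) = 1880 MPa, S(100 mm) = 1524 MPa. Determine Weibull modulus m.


Formula: m = ln(L1/L2) / ln(S2/S1)
Step 1: ln(L1/L2) = ln(25/100) = -1.38629
Step 2: S2/S1 = 1524/1880 = 0.81064
Step 3: ln(S2/S1) = ln(0.81064) = -0.20993
Step 4: m = -1.38629 / -0.20993 = 6.60

6.60 (Weibull m)


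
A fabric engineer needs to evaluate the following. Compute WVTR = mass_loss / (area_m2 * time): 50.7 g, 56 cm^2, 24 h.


Formula: WVTR = mass_loss / (area * time)
Step 1: Convert area: 56 cm^2 = 0.0056 m^2
Step 2: WVTR = 50.7 g / (0.0056 m^2 * 24 h)
Step 3: WVTR = 50.7 / 0.1344 = 377.2 g/m^2/h

377.2 g/m^2/h


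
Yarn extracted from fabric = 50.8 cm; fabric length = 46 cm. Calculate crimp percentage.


Formula: Crimp% = ((L_yarn - L_fabric) / L_fabric) * 100
Step 1: Extension = 50.8 - 46 = 4.8 cm
Step 2: Crimp% = (4.8 / 46) * 100
Step 3: Crimp% = 0.104348 * 100 = 10.4348% ≈ 10.4%

10.4%


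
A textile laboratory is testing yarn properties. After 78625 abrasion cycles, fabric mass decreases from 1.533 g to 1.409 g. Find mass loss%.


Formula: Mass loss% = ((m_before - m_after) / m_before) * 100
Step 1: Mass loss = 1.533 - 1.409 = 0.124 g
Step 2: Ratio = 0.124 / 1.533 = 0.0808871
Step 3: Mass loss% = 0.0808871 * 100 = 8.08871% ≈ 8.09%

8.09%


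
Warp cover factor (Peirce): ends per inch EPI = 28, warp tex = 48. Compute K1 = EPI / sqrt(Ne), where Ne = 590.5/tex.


Formula: K1 = EPI / sqrt(Ne), with Ne = 590.5 / tex_warp
Step 1: Ne = 590.5 / 48 = 12.302
Step 2: sqrt(Ne) = sqrt(12.302) = 3.5074
Step 3: K1 = 28 / 3.5074 = 8.0

8.0


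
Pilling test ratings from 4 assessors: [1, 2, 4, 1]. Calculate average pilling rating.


Formula: Mean = sum / count
Sum = 1 + 2 + 4 + 1 = 8
Mean = 8 / 4 = 2.0

2.0


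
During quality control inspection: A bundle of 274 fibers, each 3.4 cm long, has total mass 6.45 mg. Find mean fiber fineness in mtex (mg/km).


Formula: fineness (mtex) = mass (mg) / total length (km) = (mass_mg / total_length_m) * 1000
Step 1: Convert fiber length: 3.4 cm = 0.034 m
Step 2: Total fiber length = 274 * 0.034 = 9.316 m
Step 3: Linear density = 6.45 mg / 9.316 m = 0.6924 mg/m
Step 4: fineness = 0.6924 * 1000 = 692.4 mtex

692.4 mtex


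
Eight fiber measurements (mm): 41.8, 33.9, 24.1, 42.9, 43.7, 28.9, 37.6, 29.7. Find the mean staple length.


Formula: Mean = sum of lengths / count
Sum = 41.8 + 33.9 + 24.1 + 42.9 + 43.7 + 28.9 + 37.6 + 29.7
Sum = 282.6 mm
Mean = 282.6 / 8 = 35.33 mm

35.33 mm


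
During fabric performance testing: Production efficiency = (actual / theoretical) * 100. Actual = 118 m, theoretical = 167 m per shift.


Formula: Efficiency% = (Actual output / Theoretical output) * 100
Efficiency% = (118 / 167) * 100
Efficiency% = 0.706587 * 100 = 70.6587% ≈ 70.7%

70.7%


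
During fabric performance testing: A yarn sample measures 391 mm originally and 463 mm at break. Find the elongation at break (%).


Formula: Elongation (%) = ((L_break - L0) / L0) * 100
Step 1: Extension = 463 - 391 = 72 mm
Step 2: Elongation = (72 / 391) * 100
Step 3: Elongation = 0.184143 * 100 = 18.4143% ≈ 18.4%

18.4%


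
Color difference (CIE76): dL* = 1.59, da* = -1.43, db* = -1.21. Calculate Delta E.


Formula: Delta E = sqrt(dL*^2 + da*^2 + db*^2)
Step 1: dL*^2 = 1.59^2 = 2.5281
Step 2: da*^2 = (-1.43)^2 = 2.0449
Step 3: db*^2 = (-1.21)^2 = 1.4641
Step 4: Sum = 2.5281 + 2.0449 + 1.4641 = 6.0371
Step 5: Delta E = sqrt(6.0371) = 2.46

2.46 Delta E


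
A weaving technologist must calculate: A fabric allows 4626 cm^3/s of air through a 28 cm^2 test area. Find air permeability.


Formula: Air Permeability = Airflow / Test Area
AP = 4626 cm^3/s / 28 cm^2
AP = 165.2 cm^3/s/cm^2

165.2 cm^3/s/cm^2


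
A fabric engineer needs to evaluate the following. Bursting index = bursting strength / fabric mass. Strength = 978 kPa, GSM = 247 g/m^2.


Formula: Bursting Index = Bursting Strength / Fabric GSM
BI = 978 kPa / 247 g/m^2
BI = 3.960 kPa/(g/m^2)

3.960 kPa/(g/m^2)


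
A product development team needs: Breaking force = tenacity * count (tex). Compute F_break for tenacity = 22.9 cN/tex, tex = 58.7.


Formula: Breaking force = Tenacity * Linear density
F = 22.9 cN/tex * 58.7 tex
F = 1344.23 cN

1344.23 cN


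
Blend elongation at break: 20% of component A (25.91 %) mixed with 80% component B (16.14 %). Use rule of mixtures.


Formula: Blend property = (fraction_A * property_A) + (fraction_B * property_B)
Step 1: Contribution A = 20/100 * 25.91 % = 5.182 %
Step 2: Contribution B = 80/100 * 16.14 % = 12.912 %
Step 3: Blend elongation at break = 5.182 + 12.912 = 18.094 %

18.094 %


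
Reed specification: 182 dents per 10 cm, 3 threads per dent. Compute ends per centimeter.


Formula: EPC = (dents per 10 cm * ends per dent) / 10
Step 1: Total ends per 10 cm = 182 * 3 = 546
Step 2: EPC = 546 / 10 = 54.6 ends/cm

54.6 ends/cm


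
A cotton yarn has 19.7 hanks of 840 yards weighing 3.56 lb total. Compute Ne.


Formula: Ne = hanks / mass_lb
Substituting: Ne = 19.7 / 3.56
Ne = 5.5

5.5 Ne


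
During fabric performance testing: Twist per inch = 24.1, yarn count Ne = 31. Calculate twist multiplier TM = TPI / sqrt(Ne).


Formula: TM = TPI / sqrt(Ne)
Step 1: sqrt(Ne) = sqrt(31) = 5.5678
Step 2: TM = 24.1 / 5.5678 = 4.33

4.33 TM


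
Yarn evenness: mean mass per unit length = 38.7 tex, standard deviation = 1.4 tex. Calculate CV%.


Formula: CV% = (standard deviation / mean) * 100
Step 1: Ratio = 1.4 / 38.7 = 0.036176
Step 2: CV% = 0.036176 * 100 = 3.6176% ≈ 3.6%

3.6%


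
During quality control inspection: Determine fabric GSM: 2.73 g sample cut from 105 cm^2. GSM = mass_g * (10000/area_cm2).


Formula: GSM = mass_g / area_m2
Step 1: Convert area: 105 cm^2 = 105 / 10000 = 0.0105 m^2
Step 2: GSM = 2.73 g / 0.0105 m^2 = 260.0 g/m^2

260.0 g/m^2


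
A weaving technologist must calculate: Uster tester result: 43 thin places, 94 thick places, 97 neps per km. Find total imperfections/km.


Formula: Total = thin places + thick places + neps
Total = 43 + 94 + 97
Total = 234 imperfections/km

234 imperfections/km


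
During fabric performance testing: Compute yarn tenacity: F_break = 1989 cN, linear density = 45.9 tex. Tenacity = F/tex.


Formula: Tenacity = Breaking force / Linear density
Tenacity = 1989 cN / 45.9 tex
Tenacity = 43.33 cN/tex

43.33 cN/tex


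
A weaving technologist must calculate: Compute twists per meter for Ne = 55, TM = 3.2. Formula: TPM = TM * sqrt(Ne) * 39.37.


Formula: TPM = TM * sqrt(Ne) * 39.37
Step 1: sqrt(Ne) = sqrt(55) = 7.4162
Step 2: TM * sqrt(Ne) = 3.2 * 7.4162 = 23.7318
Step 3: TPM = 23.7318 * 39.37 = 934 twists/m

934 twists/m


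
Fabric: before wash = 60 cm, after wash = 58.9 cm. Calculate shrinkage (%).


Formula: Shrinkage% = ((L_before - L_after) / L_before) * 100
Step 1: Shrinkage = 60 - 58.9 = 1.1 cm
Step 2: Shrinkage% = (1.1 / 60) * 100
Step 3: Shrinkage% = 0.018333 * 100 = 1.8333% ≈ 1.8%

1.8%


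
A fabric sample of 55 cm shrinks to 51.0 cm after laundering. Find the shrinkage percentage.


Formula: Shrinkage% = ((L_before - L_after) / L_before) * 100
Step 1: Shrinkage = 55 - 51.0 = 4.0 cm
Step 2: Shrinkage% = (4.0 / 55) * 100
Step 3: Shrinkage% = 0.072727 * 100 = 7.2727% ≈ 7.3%

7.3%


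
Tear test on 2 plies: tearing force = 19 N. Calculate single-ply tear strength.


Formula: Per-ply strength = Total force / Number of plies
Per-ply = 19 N / 2
Per-ply = 9.5 N

9.5 N


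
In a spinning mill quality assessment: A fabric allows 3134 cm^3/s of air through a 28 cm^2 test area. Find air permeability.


Formula: Air Permeability = Airflow / Test Area
AP = 3134 cm^3/s / 28 cm^2
AP = 111.9 cm^3/s/cm^2

111.9 cm^3/s/cm^2


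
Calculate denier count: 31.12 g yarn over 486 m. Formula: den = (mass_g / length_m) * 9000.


Formula: den = (mass_g / length_m) * 9000
Substituting: den = (31.12 / 486) * 9000
Intermediate: 31.12 / 486 = 0.06403292 g/m
den = 0.06403292 * 9000 = 576.3 denier

576.3 denier


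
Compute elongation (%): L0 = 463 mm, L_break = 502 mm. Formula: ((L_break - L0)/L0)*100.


Formula: Elongation (%) = ((L_break - L0) / L0) * 100
Step 1: Extension = 502 - 463 = 39 mm
Step 2: Elongation = (39 / 463) * 100
Step 3: Elongation = 0.084233 * 100 = 8.4233% ≈ 8.4%

8.4%


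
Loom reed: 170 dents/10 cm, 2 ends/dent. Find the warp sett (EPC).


Formula: EPC = (dents per 10 cm * ends per dent) / 10
Step 1: Total ends per 10 cm = 170 * 2 = 340
Step 2: EPC = 340 / 10 = 34.0 ends/cm

34.0 ends/cm


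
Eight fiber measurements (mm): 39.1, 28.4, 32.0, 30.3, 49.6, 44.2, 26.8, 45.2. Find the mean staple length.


Formula: Mean = sum of lengths / count
Sum = 39.1 + 28.4 + 32.0 + 30.3 + 49.6 + 44.2 + 26.8 + 45.2
Sum = 295.6 mm
Mean = 295.6 / 8 = 36.95 mm

36.95 mm


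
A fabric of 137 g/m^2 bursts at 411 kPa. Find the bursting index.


Formula: Bursting Index = Bursting Strength / Fabric GSM
BI = 411 kPa / 137 g/m^2
BI = 3.000 kPa/(g/m^2)

3.000 kPa/(g/m^2)


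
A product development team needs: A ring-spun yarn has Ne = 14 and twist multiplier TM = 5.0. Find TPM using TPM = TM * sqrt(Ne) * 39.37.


Formula: TPM = TM * sqrt(Ne) * 39.37
Step 1: sqrt(Ne) = sqrt(14) = 3.7417
Step 2: TM * sqrt(Ne) = 5.0 * 3.7417 = 18.7085
Step 3: TPM = 18.7085 * 39.37 = 737 twists/m

737 twists/m


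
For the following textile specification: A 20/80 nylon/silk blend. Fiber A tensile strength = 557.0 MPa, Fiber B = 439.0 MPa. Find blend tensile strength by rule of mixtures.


Formula: Blend property = (fraction_A * property_A) + (fraction_B * property_B)
Step 1: Contribution A = 20/100 * 557.0 MPa = 111.4 MPa
Step 2: Contribution B = 80/100 * 439.0 MPa = 351.2 MPa
Step 3: Blend tensile strength = 111.4 + 351.2 = 462.6 MPa

462.6 MPa


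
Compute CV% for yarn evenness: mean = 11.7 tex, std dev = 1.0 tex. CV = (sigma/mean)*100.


Formula: CV% = (standard deviation / mean) * 100
Step 1: Ratio = 1.0 / 11.7 = 0.08547
Step 2: CV% = 0.08547 * 100 = 8.547% ≈ 8.5%

8.5%


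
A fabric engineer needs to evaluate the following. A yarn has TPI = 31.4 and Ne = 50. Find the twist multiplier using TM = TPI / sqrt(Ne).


Formula: TM = TPI / sqrt(Ne)
Step 1: sqrt(Ne) = sqrt(50) = 7.0711
Step 2: TM = 31.4 / 7.0711 = 4.44

4.44 TM


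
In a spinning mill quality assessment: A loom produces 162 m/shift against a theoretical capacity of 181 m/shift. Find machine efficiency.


Formula: Efficiency% = (Actual output / Theoretical output) * 100
Efficiency% = (162 / 181) * 100
Efficiency% = 0.895028 * 100 = 89.5028% ≈ 89.5%

89.5%


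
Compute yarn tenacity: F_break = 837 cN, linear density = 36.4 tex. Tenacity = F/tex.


Formula: Tenacity = Breaking force / Linear density
Tenacity = 837 cN / 36.4 tex
Tenacity = 22.99 cN/tex

22.99 cN/tex


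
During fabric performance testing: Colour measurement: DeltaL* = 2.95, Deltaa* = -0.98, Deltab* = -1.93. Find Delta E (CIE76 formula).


Formula: Delta E = sqrt(dL*^2 + da*^2 + db*^2)
Step 1: dL*^2 = 2.95^2 = 8.7025
Step 2: da*^2 = (-0.98)^2 = 0.9604
Step 3: db*^2 = (-1.93)^2 = 3.7249
Step 4: Sum = 8.7025 + 0.9604 + 3.7249 = 13.3878
Step 5: Delta E = sqrt(13.3878) = 3.66

3.66 Delta E


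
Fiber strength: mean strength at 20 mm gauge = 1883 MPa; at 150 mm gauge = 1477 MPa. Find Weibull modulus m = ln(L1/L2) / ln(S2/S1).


Formula: m = ln(L1/L2) / ln(S2/S1)
Step 1: ln(L1/L2) = ln(20/150) = -2.01490
Step 2: S2/S1 = 1477/1883 = 0.78439
Step 3: ln(S2/S1) = ln(0.78439) = -0.24285
Step 4: m = -2.01490 / -0.24285 = 8.30

8.30 (Weibull m)


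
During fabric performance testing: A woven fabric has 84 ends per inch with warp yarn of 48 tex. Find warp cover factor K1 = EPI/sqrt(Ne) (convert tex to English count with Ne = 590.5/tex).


Formula: K1 = EPI / sqrt(Ne), with Ne = 590.5 / tex_warp
Step 1: Ne = 590.5 / 48 = 12.302
Step 2: sqrt(Ne) = sqrt(12.302) = 3.5074
Step 3: K1 = 84 / 3.5074 = 23.9

23.9
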